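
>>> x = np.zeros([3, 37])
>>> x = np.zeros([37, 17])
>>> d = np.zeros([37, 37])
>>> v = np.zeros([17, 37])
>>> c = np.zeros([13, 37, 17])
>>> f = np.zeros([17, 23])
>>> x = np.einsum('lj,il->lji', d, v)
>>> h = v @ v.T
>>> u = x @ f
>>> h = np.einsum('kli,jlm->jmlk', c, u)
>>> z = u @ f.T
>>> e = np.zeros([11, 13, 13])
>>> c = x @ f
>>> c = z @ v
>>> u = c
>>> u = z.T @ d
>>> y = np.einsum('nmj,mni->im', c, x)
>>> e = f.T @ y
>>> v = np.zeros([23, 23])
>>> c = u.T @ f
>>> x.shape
(37, 37, 17)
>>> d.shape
(37, 37)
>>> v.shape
(23, 23)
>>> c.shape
(37, 37, 23)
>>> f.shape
(17, 23)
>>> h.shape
(37, 23, 37, 13)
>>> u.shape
(17, 37, 37)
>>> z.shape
(37, 37, 17)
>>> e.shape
(23, 37)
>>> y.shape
(17, 37)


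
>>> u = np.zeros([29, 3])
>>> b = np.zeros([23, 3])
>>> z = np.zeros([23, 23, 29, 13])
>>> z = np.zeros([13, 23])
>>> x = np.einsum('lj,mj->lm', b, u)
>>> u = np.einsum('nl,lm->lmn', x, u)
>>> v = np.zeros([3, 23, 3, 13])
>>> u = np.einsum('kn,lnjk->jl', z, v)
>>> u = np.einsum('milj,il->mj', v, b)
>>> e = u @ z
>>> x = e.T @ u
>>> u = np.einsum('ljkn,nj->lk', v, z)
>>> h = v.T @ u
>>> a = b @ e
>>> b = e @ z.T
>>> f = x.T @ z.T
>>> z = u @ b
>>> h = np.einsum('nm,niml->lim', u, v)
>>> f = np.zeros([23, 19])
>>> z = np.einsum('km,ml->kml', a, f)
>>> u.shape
(3, 3)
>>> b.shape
(3, 13)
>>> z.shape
(23, 23, 19)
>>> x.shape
(23, 13)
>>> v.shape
(3, 23, 3, 13)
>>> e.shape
(3, 23)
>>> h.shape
(13, 23, 3)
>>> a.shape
(23, 23)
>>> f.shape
(23, 19)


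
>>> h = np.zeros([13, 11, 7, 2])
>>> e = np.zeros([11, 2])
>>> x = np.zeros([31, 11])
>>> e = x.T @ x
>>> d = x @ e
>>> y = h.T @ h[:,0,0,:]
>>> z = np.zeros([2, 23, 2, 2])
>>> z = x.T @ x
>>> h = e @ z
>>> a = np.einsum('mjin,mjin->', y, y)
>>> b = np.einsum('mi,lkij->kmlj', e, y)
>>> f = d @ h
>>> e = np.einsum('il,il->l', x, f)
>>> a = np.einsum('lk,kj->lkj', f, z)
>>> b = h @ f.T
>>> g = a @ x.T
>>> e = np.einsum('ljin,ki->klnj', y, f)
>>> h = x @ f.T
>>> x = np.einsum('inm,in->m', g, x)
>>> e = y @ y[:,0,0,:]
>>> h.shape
(31, 31)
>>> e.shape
(2, 7, 11, 2)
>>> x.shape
(31,)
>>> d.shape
(31, 11)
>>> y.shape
(2, 7, 11, 2)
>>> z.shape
(11, 11)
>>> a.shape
(31, 11, 11)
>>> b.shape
(11, 31)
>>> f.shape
(31, 11)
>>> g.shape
(31, 11, 31)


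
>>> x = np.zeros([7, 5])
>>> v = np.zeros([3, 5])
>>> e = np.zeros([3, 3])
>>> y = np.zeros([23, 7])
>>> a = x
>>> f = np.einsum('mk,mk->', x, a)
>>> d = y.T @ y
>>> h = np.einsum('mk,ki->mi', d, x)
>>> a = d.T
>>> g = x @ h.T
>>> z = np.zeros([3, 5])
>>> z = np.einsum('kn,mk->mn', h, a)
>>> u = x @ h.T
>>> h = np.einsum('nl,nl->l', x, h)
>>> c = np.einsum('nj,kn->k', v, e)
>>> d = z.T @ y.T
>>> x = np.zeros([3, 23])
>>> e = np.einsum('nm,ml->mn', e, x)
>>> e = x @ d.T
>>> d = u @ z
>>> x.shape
(3, 23)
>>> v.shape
(3, 5)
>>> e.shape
(3, 5)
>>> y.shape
(23, 7)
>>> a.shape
(7, 7)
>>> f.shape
()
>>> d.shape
(7, 5)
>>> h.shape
(5,)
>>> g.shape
(7, 7)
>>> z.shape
(7, 5)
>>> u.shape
(7, 7)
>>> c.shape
(3,)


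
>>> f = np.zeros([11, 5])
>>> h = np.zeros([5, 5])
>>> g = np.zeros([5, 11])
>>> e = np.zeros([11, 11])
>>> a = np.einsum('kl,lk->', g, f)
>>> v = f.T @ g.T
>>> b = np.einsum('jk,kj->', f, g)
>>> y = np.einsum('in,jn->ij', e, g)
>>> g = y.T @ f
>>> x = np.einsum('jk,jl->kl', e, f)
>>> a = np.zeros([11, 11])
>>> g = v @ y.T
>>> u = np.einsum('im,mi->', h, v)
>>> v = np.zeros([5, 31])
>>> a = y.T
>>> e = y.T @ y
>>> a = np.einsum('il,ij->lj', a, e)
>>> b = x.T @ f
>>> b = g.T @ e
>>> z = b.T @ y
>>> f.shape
(11, 5)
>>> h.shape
(5, 5)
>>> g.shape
(5, 11)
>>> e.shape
(5, 5)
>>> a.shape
(11, 5)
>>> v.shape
(5, 31)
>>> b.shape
(11, 5)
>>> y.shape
(11, 5)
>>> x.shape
(11, 5)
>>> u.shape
()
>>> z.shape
(5, 5)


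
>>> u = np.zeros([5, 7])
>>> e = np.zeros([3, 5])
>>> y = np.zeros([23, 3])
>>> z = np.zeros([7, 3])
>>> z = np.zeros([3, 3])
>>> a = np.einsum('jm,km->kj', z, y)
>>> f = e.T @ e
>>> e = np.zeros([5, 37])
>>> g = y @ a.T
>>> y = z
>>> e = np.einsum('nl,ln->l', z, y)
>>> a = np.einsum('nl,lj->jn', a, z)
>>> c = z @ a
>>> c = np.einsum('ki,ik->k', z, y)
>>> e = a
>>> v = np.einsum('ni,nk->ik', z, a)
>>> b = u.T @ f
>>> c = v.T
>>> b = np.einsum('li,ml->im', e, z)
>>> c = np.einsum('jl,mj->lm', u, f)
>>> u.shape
(5, 7)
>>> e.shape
(3, 23)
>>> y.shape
(3, 3)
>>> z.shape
(3, 3)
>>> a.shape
(3, 23)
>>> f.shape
(5, 5)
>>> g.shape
(23, 23)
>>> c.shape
(7, 5)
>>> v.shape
(3, 23)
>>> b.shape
(23, 3)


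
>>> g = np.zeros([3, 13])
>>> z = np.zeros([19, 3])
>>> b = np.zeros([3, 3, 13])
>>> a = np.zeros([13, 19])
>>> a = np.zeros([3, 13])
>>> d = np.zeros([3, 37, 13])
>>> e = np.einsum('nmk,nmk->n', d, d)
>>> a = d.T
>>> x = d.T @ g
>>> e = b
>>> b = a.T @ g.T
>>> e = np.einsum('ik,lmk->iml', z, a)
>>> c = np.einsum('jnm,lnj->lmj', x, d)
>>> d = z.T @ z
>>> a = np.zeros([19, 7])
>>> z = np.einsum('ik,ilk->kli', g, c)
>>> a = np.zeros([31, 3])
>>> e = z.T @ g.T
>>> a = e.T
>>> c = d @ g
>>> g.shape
(3, 13)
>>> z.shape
(13, 13, 3)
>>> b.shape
(3, 37, 3)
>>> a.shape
(3, 13, 3)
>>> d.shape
(3, 3)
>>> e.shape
(3, 13, 3)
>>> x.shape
(13, 37, 13)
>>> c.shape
(3, 13)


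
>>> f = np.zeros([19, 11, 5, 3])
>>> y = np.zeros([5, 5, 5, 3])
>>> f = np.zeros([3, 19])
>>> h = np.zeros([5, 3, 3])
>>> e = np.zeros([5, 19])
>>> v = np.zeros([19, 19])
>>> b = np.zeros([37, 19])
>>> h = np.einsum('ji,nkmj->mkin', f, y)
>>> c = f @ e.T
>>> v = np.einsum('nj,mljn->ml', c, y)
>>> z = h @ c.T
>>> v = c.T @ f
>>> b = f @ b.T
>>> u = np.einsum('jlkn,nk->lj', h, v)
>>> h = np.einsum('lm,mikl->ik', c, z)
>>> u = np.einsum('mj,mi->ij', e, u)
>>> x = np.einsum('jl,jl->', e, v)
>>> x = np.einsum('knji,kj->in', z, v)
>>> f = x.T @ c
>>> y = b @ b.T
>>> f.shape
(5, 5)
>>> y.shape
(3, 3)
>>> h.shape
(5, 19)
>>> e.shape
(5, 19)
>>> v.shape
(5, 19)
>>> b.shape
(3, 37)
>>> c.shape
(3, 5)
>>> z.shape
(5, 5, 19, 3)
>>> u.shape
(5, 19)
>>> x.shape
(3, 5)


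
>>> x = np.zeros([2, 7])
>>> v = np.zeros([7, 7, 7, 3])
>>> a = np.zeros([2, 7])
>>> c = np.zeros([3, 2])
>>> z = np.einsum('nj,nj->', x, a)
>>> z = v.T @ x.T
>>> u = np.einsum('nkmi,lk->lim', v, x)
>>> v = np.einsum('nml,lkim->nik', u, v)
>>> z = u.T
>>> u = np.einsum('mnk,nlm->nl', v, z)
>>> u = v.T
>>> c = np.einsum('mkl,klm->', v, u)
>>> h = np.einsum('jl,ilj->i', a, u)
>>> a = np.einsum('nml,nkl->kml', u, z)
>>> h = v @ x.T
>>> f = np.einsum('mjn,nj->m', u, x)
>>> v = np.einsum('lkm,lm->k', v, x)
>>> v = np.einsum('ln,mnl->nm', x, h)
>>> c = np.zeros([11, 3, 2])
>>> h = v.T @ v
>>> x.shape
(2, 7)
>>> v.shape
(7, 2)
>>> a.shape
(3, 7, 2)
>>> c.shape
(11, 3, 2)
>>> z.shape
(7, 3, 2)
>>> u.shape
(7, 7, 2)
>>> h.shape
(2, 2)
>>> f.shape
(7,)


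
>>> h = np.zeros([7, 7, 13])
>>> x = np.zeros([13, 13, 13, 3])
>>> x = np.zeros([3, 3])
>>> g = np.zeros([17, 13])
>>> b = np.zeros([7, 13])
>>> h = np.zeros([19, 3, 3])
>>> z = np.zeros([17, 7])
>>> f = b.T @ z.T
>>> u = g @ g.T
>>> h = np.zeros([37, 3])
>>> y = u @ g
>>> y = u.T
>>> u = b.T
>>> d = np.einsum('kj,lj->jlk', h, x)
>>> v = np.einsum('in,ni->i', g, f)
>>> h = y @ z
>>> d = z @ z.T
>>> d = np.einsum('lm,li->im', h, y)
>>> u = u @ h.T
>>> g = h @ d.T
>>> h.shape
(17, 7)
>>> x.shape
(3, 3)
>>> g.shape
(17, 17)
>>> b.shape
(7, 13)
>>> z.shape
(17, 7)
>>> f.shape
(13, 17)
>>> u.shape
(13, 17)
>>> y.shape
(17, 17)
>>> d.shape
(17, 7)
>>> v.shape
(17,)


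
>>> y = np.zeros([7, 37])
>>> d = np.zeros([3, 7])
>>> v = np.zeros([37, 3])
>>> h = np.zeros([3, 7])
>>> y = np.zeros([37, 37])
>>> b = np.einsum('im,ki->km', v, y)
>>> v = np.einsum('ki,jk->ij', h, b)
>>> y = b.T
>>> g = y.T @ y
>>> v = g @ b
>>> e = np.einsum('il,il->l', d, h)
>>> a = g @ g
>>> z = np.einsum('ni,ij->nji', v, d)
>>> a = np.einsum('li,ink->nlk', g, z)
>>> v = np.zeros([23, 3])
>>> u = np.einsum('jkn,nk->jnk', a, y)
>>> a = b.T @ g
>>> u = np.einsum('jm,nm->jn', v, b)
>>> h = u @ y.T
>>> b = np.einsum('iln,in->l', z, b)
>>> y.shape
(3, 37)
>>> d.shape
(3, 7)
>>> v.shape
(23, 3)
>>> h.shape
(23, 3)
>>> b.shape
(7,)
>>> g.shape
(37, 37)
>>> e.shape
(7,)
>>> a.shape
(3, 37)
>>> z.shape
(37, 7, 3)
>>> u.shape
(23, 37)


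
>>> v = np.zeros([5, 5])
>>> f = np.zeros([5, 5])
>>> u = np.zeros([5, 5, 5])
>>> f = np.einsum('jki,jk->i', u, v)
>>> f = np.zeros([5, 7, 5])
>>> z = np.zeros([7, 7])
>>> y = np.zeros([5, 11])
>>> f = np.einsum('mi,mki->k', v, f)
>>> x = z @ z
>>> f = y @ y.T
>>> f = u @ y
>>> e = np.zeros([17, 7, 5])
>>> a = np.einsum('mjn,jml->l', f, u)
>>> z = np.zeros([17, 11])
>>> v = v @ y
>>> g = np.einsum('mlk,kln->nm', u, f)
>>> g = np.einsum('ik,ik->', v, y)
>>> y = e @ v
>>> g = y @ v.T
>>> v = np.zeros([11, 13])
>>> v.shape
(11, 13)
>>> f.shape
(5, 5, 11)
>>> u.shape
(5, 5, 5)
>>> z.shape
(17, 11)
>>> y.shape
(17, 7, 11)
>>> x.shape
(7, 7)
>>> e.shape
(17, 7, 5)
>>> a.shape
(5,)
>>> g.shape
(17, 7, 5)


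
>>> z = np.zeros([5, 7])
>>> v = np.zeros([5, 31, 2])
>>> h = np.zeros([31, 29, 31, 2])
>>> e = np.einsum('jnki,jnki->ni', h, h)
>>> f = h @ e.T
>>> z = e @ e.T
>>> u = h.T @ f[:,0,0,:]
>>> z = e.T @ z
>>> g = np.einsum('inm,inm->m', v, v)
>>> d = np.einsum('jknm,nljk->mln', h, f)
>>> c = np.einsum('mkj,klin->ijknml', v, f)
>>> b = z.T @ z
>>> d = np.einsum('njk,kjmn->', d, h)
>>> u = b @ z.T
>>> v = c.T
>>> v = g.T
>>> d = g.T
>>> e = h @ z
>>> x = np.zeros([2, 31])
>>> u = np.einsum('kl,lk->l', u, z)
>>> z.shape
(2, 29)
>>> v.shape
(2,)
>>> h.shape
(31, 29, 31, 2)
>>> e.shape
(31, 29, 31, 29)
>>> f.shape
(31, 29, 31, 29)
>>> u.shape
(2,)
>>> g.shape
(2,)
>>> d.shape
(2,)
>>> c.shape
(31, 2, 31, 29, 5, 29)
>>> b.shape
(29, 29)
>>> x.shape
(2, 31)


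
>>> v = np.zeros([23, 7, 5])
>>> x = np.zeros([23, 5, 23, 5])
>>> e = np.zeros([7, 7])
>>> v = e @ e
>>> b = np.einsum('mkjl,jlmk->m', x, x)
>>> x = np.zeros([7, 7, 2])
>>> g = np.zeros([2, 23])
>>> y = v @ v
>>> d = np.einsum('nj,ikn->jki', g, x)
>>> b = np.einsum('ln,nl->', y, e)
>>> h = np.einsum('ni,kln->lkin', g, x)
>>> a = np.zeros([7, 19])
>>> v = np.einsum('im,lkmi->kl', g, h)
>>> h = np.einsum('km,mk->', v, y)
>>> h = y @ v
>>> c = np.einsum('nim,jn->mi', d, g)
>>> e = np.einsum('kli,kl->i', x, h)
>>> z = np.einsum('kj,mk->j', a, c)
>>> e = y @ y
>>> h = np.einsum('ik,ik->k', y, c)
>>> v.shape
(7, 7)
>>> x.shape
(7, 7, 2)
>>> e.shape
(7, 7)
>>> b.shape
()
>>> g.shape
(2, 23)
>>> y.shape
(7, 7)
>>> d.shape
(23, 7, 7)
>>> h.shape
(7,)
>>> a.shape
(7, 19)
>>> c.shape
(7, 7)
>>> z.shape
(19,)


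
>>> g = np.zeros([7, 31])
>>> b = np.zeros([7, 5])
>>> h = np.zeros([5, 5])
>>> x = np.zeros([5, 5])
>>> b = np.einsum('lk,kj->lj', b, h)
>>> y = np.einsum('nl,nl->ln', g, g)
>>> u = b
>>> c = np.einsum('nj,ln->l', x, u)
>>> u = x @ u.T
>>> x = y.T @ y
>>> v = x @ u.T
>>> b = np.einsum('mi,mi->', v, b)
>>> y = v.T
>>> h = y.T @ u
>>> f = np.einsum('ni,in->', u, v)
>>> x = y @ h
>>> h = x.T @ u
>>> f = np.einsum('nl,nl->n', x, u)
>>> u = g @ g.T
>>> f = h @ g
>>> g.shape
(7, 31)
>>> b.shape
()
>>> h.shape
(7, 7)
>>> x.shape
(5, 7)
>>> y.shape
(5, 7)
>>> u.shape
(7, 7)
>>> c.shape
(7,)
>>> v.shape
(7, 5)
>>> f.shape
(7, 31)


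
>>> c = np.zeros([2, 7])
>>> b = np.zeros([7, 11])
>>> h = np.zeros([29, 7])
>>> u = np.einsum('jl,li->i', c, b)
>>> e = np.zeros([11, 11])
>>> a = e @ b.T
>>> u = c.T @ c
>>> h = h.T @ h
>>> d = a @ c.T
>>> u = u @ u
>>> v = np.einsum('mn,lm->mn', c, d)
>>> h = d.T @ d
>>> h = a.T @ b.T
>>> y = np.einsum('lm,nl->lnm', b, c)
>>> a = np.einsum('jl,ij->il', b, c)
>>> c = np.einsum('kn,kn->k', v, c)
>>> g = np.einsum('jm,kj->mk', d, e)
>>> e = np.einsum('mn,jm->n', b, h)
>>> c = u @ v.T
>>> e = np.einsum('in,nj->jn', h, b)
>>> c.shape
(7, 2)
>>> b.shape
(7, 11)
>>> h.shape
(7, 7)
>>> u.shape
(7, 7)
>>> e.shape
(11, 7)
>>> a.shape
(2, 11)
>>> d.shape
(11, 2)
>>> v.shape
(2, 7)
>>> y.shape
(7, 2, 11)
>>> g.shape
(2, 11)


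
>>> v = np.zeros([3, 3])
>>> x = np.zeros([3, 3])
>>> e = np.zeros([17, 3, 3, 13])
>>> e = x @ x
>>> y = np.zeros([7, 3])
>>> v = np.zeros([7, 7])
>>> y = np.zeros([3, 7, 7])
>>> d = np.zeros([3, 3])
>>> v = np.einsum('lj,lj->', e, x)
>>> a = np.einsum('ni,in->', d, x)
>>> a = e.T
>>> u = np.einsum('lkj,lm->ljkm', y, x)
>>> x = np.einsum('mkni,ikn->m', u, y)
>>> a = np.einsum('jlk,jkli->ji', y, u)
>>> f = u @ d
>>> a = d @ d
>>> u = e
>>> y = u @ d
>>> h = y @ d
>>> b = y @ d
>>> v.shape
()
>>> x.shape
(3,)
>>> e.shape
(3, 3)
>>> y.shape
(3, 3)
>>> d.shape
(3, 3)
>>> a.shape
(3, 3)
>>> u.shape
(3, 3)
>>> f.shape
(3, 7, 7, 3)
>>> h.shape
(3, 3)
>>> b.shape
(3, 3)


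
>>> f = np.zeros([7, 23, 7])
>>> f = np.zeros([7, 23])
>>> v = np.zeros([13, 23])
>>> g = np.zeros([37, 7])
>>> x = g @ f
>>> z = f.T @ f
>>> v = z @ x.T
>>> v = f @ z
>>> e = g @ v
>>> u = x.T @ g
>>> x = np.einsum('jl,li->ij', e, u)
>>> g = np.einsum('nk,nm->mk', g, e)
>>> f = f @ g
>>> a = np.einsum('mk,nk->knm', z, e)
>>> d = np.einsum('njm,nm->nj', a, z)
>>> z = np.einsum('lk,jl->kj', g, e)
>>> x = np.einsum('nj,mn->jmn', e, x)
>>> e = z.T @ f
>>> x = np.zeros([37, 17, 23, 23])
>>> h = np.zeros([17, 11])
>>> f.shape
(7, 7)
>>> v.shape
(7, 23)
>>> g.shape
(23, 7)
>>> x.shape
(37, 17, 23, 23)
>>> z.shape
(7, 37)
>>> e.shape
(37, 7)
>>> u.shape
(23, 7)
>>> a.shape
(23, 37, 23)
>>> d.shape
(23, 37)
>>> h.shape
(17, 11)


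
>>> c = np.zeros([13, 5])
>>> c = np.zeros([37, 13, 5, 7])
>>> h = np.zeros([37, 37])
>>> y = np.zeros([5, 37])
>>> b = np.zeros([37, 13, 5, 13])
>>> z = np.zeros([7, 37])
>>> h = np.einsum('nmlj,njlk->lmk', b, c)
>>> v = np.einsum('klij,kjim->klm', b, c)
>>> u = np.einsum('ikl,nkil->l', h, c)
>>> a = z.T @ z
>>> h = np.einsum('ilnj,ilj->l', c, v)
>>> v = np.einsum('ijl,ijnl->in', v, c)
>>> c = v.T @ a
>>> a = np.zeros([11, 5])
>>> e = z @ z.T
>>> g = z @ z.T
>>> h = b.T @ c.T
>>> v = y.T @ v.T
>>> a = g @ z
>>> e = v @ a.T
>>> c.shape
(5, 37)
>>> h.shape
(13, 5, 13, 5)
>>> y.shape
(5, 37)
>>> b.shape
(37, 13, 5, 13)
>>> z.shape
(7, 37)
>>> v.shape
(37, 37)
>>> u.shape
(7,)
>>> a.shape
(7, 37)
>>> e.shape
(37, 7)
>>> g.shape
(7, 7)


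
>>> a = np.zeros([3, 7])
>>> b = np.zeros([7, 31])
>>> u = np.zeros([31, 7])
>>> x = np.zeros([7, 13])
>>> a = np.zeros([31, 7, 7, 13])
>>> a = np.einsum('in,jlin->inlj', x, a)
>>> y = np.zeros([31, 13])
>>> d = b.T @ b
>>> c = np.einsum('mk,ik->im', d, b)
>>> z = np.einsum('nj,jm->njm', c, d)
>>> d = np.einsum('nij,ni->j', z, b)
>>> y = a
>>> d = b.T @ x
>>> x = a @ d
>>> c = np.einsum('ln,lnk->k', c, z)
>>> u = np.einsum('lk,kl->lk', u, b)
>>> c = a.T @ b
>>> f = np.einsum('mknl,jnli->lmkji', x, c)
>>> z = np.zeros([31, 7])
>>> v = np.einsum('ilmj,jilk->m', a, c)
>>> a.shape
(7, 13, 7, 31)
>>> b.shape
(7, 31)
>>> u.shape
(31, 7)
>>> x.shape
(7, 13, 7, 13)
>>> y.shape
(7, 13, 7, 31)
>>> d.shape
(31, 13)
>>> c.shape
(31, 7, 13, 31)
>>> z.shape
(31, 7)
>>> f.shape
(13, 7, 13, 31, 31)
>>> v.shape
(7,)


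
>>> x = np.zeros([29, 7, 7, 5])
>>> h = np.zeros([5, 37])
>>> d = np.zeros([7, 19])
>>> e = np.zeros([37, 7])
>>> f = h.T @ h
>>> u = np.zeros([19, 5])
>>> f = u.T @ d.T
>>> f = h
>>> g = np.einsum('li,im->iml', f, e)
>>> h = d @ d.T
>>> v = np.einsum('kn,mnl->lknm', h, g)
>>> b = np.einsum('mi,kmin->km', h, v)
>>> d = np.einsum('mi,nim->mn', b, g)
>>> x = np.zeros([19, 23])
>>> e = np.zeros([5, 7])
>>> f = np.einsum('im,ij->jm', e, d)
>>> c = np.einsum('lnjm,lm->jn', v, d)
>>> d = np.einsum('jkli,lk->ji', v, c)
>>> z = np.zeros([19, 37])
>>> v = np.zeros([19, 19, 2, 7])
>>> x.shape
(19, 23)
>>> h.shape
(7, 7)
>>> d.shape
(5, 37)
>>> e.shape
(5, 7)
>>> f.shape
(37, 7)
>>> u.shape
(19, 5)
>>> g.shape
(37, 7, 5)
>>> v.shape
(19, 19, 2, 7)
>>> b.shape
(5, 7)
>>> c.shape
(7, 7)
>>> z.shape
(19, 37)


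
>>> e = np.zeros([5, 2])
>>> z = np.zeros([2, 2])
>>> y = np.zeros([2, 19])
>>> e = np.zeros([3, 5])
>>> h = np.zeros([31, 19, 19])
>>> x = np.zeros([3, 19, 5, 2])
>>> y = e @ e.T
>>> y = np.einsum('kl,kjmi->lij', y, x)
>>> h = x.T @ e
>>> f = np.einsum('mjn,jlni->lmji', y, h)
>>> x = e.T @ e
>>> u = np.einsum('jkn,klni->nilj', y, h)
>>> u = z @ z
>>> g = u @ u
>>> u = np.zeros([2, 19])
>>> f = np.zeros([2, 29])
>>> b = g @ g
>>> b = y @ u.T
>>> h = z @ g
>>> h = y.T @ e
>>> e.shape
(3, 5)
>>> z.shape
(2, 2)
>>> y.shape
(3, 2, 19)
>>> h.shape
(19, 2, 5)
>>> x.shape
(5, 5)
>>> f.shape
(2, 29)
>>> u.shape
(2, 19)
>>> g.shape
(2, 2)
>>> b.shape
(3, 2, 2)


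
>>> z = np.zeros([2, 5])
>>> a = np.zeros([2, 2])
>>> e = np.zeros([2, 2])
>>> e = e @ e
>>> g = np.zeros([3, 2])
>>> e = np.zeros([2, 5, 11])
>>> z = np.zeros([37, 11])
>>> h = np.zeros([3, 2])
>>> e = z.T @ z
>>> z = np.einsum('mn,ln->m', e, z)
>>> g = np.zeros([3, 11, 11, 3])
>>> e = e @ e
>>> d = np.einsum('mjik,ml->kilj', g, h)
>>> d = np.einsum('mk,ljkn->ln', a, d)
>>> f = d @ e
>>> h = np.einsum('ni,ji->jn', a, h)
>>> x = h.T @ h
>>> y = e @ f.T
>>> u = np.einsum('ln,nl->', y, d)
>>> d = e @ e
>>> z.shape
(11,)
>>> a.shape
(2, 2)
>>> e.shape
(11, 11)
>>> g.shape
(3, 11, 11, 3)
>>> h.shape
(3, 2)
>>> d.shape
(11, 11)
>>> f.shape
(3, 11)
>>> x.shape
(2, 2)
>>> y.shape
(11, 3)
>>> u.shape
()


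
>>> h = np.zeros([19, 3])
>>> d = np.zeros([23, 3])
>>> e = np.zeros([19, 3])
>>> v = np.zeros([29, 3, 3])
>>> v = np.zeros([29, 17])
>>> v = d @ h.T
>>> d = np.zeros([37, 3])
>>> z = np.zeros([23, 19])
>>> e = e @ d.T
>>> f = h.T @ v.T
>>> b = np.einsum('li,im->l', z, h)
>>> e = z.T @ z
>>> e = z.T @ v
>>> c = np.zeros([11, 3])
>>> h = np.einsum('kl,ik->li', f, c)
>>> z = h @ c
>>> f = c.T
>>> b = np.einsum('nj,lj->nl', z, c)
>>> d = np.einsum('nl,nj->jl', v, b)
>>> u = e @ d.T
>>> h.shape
(23, 11)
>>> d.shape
(11, 19)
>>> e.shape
(19, 19)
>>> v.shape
(23, 19)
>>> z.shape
(23, 3)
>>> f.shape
(3, 11)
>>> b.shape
(23, 11)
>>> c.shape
(11, 3)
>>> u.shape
(19, 11)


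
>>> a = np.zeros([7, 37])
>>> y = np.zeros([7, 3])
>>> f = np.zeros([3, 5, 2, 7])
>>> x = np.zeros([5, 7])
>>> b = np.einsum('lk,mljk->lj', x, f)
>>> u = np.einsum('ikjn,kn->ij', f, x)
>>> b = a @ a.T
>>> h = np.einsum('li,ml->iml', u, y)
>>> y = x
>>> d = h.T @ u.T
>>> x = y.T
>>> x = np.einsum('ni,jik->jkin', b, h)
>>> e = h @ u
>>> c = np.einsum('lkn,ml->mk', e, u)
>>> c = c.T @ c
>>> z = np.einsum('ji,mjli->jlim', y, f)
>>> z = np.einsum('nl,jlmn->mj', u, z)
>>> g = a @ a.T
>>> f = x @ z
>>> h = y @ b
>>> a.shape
(7, 37)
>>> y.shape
(5, 7)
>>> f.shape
(2, 3, 7, 5)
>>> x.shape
(2, 3, 7, 7)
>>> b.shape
(7, 7)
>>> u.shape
(3, 2)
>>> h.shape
(5, 7)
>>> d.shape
(3, 7, 3)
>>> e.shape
(2, 7, 2)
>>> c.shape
(7, 7)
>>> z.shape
(7, 5)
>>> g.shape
(7, 7)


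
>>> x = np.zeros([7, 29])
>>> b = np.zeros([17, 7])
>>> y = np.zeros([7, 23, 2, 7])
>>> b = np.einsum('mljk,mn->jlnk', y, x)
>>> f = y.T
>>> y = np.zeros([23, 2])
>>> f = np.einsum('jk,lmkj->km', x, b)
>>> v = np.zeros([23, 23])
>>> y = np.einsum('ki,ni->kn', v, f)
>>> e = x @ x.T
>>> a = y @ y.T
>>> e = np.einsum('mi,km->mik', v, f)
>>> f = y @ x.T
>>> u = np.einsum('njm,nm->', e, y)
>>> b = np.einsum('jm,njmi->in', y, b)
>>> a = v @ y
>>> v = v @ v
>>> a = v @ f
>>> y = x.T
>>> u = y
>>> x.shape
(7, 29)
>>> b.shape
(7, 2)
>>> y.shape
(29, 7)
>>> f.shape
(23, 7)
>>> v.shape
(23, 23)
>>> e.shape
(23, 23, 29)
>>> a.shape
(23, 7)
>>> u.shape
(29, 7)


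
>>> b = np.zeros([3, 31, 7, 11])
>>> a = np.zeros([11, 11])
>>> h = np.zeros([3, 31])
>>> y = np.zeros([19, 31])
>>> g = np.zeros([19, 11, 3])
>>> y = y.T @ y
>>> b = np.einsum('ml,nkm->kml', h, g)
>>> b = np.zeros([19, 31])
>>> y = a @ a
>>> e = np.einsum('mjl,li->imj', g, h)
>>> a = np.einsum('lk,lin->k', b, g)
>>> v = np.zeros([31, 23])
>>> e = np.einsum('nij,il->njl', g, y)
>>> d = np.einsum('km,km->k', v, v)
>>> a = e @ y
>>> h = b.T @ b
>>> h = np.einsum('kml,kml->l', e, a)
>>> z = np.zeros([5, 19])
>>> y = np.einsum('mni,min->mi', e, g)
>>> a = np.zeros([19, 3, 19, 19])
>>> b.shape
(19, 31)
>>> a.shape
(19, 3, 19, 19)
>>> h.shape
(11,)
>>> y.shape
(19, 11)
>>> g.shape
(19, 11, 3)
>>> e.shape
(19, 3, 11)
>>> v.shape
(31, 23)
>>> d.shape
(31,)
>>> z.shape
(5, 19)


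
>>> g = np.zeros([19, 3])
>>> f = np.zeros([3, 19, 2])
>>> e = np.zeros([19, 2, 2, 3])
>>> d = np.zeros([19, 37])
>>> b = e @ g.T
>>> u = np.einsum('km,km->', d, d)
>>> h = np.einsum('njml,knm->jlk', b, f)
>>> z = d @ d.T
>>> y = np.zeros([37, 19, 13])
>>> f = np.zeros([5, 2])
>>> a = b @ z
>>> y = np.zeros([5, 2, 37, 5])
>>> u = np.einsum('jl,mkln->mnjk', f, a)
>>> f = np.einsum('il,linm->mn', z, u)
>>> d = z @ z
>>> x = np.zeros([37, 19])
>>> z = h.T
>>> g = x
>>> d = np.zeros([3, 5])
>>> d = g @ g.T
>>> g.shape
(37, 19)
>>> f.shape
(2, 5)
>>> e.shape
(19, 2, 2, 3)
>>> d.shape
(37, 37)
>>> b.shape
(19, 2, 2, 19)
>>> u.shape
(19, 19, 5, 2)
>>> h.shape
(2, 19, 3)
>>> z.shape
(3, 19, 2)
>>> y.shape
(5, 2, 37, 5)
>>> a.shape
(19, 2, 2, 19)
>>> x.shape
(37, 19)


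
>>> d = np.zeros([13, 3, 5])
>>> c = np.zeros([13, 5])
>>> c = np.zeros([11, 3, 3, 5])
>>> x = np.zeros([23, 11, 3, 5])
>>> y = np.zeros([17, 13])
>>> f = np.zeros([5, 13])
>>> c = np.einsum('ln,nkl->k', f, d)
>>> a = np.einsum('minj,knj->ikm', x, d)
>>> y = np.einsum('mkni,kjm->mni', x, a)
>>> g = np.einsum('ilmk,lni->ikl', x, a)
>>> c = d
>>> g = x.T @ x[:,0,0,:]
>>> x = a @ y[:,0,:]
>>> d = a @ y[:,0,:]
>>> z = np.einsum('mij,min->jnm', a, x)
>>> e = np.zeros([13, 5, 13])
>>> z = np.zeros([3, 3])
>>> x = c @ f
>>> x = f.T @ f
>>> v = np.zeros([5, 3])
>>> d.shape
(11, 13, 5)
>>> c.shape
(13, 3, 5)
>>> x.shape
(13, 13)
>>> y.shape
(23, 3, 5)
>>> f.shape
(5, 13)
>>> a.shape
(11, 13, 23)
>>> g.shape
(5, 3, 11, 5)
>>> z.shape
(3, 3)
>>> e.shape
(13, 5, 13)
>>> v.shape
(5, 3)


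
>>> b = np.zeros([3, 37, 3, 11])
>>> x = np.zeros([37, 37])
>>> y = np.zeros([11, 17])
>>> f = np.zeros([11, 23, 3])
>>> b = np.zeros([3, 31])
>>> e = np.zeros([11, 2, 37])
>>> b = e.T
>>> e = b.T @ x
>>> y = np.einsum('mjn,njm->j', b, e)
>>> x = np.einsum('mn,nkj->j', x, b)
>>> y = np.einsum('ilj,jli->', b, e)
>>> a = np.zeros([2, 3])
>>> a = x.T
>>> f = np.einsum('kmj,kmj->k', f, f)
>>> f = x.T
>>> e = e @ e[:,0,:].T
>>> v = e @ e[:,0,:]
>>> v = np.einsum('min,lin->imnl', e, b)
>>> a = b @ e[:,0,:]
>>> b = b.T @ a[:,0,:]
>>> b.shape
(11, 2, 11)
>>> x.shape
(11,)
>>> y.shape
()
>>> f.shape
(11,)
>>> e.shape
(11, 2, 11)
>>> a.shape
(37, 2, 11)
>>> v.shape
(2, 11, 11, 37)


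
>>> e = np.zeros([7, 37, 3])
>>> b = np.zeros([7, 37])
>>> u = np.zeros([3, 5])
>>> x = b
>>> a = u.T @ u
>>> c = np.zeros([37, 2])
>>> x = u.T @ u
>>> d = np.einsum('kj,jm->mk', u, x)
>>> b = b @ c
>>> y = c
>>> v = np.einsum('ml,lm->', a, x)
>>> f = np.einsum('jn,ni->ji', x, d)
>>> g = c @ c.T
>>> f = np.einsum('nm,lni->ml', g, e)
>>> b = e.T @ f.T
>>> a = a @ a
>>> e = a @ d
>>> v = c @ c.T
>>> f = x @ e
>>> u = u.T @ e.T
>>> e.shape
(5, 3)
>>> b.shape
(3, 37, 37)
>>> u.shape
(5, 5)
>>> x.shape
(5, 5)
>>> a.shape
(5, 5)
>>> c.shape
(37, 2)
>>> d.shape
(5, 3)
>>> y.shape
(37, 2)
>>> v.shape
(37, 37)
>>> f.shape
(5, 3)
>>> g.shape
(37, 37)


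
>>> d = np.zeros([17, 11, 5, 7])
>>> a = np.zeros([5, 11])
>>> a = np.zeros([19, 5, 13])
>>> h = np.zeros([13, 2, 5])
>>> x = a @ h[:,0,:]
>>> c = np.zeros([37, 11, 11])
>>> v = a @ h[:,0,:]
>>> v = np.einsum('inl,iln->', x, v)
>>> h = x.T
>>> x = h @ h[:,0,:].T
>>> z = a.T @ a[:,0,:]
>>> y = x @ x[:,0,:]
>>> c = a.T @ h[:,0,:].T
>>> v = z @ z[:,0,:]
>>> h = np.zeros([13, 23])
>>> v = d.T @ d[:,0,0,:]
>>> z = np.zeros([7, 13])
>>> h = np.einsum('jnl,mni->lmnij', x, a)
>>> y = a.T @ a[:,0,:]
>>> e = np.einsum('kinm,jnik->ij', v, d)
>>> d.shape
(17, 11, 5, 7)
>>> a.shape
(19, 5, 13)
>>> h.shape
(5, 19, 5, 13, 5)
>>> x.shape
(5, 5, 5)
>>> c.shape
(13, 5, 5)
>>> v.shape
(7, 5, 11, 7)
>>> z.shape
(7, 13)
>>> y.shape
(13, 5, 13)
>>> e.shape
(5, 17)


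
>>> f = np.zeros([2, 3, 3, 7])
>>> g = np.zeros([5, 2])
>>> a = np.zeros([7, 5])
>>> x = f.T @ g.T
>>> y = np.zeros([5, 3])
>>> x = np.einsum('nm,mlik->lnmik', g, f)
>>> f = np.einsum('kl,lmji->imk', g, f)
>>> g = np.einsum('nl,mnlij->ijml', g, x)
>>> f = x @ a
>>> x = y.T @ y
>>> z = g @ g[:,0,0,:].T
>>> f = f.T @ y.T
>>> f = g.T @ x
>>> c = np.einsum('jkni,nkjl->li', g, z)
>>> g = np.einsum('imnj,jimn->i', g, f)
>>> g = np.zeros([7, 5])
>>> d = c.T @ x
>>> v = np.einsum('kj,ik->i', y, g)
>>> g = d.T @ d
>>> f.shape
(2, 3, 7, 3)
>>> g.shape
(3, 3)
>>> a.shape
(7, 5)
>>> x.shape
(3, 3)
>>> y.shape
(5, 3)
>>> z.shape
(3, 7, 3, 3)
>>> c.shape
(3, 2)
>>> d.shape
(2, 3)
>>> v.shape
(7,)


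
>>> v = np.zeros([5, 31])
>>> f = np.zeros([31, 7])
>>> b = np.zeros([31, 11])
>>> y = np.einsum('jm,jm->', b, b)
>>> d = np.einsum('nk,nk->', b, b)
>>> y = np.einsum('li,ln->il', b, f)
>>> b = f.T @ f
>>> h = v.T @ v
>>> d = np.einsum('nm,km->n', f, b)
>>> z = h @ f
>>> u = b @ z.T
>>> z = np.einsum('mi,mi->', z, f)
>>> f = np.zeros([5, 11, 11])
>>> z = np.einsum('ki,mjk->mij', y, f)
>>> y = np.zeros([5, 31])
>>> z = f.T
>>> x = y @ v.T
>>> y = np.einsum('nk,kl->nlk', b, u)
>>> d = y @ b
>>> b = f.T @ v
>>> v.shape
(5, 31)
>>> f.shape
(5, 11, 11)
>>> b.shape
(11, 11, 31)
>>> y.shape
(7, 31, 7)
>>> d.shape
(7, 31, 7)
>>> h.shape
(31, 31)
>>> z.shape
(11, 11, 5)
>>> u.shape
(7, 31)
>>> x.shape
(5, 5)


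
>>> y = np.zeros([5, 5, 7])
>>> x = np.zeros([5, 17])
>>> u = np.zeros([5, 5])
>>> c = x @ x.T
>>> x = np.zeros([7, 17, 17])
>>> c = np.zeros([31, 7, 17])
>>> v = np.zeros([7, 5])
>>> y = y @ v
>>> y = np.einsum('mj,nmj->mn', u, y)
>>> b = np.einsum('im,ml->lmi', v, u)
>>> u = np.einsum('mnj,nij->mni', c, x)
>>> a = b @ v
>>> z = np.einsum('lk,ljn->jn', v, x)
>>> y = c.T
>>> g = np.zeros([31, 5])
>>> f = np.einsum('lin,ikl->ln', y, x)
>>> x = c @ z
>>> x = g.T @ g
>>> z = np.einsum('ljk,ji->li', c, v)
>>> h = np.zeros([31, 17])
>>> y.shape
(17, 7, 31)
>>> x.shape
(5, 5)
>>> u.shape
(31, 7, 17)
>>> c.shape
(31, 7, 17)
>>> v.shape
(7, 5)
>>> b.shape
(5, 5, 7)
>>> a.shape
(5, 5, 5)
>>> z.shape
(31, 5)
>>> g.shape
(31, 5)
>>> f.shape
(17, 31)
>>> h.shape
(31, 17)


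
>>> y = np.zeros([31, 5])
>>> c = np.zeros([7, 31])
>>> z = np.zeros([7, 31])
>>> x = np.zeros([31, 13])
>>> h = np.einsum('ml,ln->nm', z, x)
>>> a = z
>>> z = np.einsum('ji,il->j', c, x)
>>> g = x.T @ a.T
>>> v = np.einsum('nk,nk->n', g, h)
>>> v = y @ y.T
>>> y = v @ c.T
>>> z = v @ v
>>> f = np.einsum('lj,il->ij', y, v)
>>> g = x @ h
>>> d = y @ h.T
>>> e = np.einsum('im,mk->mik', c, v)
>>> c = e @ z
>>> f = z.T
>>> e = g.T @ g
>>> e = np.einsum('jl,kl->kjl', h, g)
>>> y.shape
(31, 7)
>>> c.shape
(31, 7, 31)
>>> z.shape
(31, 31)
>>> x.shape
(31, 13)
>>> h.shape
(13, 7)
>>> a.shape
(7, 31)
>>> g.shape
(31, 7)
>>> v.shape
(31, 31)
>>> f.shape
(31, 31)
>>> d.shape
(31, 13)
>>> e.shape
(31, 13, 7)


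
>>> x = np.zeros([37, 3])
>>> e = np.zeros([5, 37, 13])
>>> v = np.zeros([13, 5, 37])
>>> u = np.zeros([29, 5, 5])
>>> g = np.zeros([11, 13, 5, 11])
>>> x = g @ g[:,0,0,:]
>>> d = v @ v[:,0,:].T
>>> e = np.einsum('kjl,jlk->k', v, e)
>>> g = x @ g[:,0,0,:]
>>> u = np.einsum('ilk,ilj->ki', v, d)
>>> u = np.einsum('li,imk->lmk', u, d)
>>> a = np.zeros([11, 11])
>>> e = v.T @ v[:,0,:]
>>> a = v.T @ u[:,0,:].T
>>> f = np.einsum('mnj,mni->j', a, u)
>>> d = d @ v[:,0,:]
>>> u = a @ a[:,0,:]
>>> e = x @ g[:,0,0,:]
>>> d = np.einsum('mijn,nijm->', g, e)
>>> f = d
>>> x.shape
(11, 13, 5, 11)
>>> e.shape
(11, 13, 5, 11)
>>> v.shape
(13, 5, 37)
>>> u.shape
(37, 5, 37)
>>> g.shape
(11, 13, 5, 11)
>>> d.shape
()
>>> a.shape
(37, 5, 37)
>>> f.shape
()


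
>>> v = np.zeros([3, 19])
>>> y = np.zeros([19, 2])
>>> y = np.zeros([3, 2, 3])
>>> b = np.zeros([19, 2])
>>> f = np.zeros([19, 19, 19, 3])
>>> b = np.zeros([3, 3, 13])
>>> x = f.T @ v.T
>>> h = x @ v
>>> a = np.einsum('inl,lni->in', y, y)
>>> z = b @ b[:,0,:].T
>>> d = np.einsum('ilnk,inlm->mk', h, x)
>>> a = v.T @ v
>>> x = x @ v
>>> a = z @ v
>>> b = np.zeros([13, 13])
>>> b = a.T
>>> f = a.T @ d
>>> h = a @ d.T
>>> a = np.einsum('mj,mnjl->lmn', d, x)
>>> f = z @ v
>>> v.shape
(3, 19)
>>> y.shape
(3, 2, 3)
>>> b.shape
(19, 3, 3)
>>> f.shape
(3, 3, 19)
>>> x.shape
(3, 19, 19, 19)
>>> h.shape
(3, 3, 3)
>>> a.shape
(19, 3, 19)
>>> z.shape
(3, 3, 3)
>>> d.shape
(3, 19)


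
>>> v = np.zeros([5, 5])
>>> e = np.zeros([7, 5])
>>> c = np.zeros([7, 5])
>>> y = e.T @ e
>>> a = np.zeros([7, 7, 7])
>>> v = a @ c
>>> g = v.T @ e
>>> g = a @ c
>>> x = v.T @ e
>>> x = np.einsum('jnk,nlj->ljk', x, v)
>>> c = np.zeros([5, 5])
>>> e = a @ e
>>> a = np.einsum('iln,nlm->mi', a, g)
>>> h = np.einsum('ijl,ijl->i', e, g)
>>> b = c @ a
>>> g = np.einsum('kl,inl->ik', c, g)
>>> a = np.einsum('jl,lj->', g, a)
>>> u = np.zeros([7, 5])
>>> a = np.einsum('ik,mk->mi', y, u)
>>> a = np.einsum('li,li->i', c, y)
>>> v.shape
(7, 7, 5)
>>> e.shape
(7, 7, 5)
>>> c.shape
(5, 5)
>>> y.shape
(5, 5)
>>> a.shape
(5,)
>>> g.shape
(7, 5)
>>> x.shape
(7, 5, 5)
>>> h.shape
(7,)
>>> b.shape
(5, 7)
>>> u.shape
(7, 5)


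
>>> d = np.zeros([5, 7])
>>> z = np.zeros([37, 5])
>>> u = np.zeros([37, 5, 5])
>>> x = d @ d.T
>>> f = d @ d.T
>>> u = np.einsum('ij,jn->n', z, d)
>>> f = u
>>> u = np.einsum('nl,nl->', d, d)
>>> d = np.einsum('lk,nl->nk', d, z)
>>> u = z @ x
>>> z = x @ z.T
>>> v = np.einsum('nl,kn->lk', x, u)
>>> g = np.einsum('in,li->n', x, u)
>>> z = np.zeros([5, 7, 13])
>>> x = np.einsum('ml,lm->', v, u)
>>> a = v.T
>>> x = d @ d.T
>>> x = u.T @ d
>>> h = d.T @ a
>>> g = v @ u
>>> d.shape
(37, 7)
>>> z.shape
(5, 7, 13)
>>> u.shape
(37, 5)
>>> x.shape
(5, 7)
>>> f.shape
(7,)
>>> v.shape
(5, 37)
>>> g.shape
(5, 5)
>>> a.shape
(37, 5)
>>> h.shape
(7, 5)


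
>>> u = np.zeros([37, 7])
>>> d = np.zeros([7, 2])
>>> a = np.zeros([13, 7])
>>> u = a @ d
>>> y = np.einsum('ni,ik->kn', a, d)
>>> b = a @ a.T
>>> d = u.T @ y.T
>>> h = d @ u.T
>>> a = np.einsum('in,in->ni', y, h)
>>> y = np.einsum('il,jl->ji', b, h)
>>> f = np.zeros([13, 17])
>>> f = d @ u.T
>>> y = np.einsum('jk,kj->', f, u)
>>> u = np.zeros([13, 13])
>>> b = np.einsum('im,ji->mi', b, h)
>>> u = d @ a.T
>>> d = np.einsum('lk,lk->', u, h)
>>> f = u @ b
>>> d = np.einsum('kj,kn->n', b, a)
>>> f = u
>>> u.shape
(2, 13)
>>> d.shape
(2,)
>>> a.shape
(13, 2)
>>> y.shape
()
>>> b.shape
(13, 13)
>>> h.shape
(2, 13)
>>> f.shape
(2, 13)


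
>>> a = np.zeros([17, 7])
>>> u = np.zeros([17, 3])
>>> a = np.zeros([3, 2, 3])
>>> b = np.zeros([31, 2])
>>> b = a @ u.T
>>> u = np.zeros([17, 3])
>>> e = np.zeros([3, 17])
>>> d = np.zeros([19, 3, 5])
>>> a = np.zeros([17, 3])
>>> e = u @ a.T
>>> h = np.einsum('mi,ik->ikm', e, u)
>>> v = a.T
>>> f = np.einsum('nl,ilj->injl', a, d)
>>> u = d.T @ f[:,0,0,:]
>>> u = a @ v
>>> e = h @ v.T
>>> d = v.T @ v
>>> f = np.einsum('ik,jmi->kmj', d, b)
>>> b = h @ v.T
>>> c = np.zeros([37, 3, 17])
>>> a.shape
(17, 3)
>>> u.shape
(17, 17)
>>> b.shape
(17, 3, 3)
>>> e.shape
(17, 3, 3)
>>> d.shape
(17, 17)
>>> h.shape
(17, 3, 17)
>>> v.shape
(3, 17)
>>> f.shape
(17, 2, 3)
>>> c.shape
(37, 3, 17)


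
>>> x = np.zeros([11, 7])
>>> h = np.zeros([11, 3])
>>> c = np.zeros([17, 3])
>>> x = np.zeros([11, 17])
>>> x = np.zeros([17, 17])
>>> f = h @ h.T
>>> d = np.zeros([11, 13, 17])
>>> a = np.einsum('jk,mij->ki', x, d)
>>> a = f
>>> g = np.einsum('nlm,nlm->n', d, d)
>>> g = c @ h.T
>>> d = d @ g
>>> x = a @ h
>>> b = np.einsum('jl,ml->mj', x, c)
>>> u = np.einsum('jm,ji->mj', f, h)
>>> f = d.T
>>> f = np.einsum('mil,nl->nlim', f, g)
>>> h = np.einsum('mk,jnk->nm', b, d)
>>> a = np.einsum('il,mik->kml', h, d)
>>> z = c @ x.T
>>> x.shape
(11, 3)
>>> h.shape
(13, 17)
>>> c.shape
(17, 3)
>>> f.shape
(17, 11, 13, 11)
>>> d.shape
(11, 13, 11)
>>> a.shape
(11, 11, 17)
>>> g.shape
(17, 11)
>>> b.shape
(17, 11)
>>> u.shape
(11, 11)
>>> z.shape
(17, 11)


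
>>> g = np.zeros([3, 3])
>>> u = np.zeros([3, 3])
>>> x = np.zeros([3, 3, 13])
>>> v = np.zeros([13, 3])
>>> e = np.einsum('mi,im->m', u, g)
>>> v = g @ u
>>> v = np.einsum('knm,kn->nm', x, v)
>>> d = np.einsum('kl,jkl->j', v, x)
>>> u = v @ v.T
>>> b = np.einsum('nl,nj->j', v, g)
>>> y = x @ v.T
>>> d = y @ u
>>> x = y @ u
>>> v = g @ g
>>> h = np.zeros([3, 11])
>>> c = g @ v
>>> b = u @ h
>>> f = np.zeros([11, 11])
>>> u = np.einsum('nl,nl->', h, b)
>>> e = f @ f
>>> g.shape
(3, 3)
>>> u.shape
()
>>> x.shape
(3, 3, 3)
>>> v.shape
(3, 3)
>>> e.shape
(11, 11)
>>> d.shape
(3, 3, 3)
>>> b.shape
(3, 11)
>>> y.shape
(3, 3, 3)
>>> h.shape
(3, 11)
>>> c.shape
(3, 3)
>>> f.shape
(11, 11)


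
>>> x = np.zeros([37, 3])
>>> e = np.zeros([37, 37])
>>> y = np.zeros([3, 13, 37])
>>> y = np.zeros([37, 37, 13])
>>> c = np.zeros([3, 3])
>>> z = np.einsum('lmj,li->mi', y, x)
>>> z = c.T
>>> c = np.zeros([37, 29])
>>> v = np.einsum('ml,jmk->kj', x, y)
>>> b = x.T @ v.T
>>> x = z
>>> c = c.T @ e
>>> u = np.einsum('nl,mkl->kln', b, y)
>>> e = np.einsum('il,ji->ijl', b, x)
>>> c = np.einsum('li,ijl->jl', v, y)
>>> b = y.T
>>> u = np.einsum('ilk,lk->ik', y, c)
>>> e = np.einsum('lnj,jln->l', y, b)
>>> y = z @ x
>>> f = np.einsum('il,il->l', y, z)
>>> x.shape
(3, 3)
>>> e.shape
(37,)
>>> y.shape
(3, 3)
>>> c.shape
(37, 13)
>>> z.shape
(3, 3)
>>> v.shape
(13, 37)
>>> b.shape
(13, 37, 37)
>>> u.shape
(37, 13)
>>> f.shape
(3,)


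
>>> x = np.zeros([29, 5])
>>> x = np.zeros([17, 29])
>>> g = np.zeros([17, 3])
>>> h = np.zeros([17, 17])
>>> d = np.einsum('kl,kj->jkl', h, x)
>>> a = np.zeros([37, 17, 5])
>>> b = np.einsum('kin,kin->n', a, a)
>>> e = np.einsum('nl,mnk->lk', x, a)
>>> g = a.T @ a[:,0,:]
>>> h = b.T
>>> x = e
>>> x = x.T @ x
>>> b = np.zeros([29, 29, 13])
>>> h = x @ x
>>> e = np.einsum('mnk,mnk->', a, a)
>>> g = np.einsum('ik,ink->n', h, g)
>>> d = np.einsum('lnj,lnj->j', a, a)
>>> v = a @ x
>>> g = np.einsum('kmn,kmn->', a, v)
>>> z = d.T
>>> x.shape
(5, 5)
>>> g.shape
()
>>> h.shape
(5, 5)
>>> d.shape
(5,)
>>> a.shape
(37, 17, 5)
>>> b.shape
(29, 29, 13)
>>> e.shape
()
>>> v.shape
(37, 17, 5)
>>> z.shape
(5,)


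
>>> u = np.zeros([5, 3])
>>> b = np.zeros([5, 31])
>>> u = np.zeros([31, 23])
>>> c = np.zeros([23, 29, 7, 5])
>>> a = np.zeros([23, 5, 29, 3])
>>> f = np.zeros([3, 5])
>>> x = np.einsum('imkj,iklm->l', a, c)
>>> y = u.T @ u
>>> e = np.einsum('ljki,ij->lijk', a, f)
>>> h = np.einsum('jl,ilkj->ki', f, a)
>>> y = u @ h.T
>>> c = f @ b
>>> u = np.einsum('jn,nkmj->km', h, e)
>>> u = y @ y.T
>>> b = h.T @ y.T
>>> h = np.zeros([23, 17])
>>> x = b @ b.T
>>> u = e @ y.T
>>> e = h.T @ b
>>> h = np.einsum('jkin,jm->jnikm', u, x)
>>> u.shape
(23, 3, 5, 31)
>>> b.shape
(23, 31)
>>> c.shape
(3, 31)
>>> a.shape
(23, 5, 29, 3)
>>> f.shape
(3, 5)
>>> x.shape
(23, 23)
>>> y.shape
(31, 29)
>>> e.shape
(17, 31)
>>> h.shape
(23, 31, 5, 3, 23)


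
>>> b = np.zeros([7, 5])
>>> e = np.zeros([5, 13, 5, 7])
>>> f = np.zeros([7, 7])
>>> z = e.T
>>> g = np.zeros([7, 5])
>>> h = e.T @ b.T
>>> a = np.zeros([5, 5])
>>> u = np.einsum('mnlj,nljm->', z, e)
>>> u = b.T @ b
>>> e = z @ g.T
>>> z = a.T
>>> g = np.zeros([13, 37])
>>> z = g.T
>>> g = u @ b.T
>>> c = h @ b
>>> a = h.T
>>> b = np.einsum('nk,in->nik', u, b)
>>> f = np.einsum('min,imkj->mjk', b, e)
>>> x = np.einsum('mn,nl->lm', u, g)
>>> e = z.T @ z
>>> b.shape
(5, 7, 5)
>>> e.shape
(13, 13)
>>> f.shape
(5, 7, 13)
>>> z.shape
(37, 13)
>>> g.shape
(5, 7)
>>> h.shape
(7, 5, 13, 7)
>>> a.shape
(7, 13, 5, 7)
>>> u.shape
(5, 5)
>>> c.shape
(7, 5, 13, 5)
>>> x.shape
(7, 5)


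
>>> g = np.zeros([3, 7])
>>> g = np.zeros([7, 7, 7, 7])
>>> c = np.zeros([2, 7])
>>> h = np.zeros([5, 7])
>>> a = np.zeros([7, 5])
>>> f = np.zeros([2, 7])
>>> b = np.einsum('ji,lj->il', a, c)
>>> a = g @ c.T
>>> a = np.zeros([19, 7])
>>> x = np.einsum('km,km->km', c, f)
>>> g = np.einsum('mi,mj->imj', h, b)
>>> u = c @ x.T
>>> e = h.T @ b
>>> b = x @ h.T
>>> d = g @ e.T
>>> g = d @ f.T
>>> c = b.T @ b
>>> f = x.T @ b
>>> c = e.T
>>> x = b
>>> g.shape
(7, 5, 2)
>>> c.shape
(2, 7)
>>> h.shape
(5, 7)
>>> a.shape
(19, 7)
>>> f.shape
(7, 5)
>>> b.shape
(2, 5)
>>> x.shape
(2, 5)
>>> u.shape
(2, 2)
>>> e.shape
(7, 2)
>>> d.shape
(7, 5, 7)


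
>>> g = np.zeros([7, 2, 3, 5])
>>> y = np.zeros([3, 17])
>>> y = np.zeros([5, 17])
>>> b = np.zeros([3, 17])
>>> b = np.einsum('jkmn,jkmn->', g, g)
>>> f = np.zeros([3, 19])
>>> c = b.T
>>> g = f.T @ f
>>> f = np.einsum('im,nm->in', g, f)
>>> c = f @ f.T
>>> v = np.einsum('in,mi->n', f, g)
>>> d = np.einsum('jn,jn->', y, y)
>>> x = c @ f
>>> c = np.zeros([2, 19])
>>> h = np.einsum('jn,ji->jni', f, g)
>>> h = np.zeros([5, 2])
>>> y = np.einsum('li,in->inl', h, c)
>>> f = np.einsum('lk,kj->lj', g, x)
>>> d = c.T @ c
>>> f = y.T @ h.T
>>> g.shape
(19, 19)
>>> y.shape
(2, 19, 5)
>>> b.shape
()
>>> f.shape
(5, 19, 5)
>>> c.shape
(2, 19)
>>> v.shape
(3,)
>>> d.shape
(19, 19)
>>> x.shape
(19, 3)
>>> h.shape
(5, 2)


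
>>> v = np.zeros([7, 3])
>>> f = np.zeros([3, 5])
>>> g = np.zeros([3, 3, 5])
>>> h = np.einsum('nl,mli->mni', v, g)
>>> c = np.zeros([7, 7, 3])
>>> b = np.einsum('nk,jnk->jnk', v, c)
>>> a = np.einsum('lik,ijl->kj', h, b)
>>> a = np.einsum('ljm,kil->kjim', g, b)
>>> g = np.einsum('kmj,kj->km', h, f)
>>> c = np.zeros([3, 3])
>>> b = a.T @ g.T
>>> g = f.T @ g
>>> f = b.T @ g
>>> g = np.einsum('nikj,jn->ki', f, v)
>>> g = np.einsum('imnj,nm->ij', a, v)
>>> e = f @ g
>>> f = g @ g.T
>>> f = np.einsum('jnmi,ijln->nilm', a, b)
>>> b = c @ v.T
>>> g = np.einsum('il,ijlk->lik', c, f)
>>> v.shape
(7, 3)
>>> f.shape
(3, 5, 3, 7)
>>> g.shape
(3, 3, 7)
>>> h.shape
(3, 7, 5)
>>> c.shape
(3, 3)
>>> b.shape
(3, 7)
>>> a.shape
(7, 3, 7, 5)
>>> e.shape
(3, 3, 7, 5)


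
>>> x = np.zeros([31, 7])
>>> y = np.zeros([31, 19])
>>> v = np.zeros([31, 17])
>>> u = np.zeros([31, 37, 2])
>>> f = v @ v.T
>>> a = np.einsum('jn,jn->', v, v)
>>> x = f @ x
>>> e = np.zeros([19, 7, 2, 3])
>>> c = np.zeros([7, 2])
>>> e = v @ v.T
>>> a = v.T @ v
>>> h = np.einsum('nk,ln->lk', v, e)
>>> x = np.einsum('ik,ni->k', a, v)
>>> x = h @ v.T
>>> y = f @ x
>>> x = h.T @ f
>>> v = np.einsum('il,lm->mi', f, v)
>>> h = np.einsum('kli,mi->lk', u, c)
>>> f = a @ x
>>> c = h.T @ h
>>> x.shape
(17, 31)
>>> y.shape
(31, 31)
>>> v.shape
(17, 31)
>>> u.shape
(31, 37, 2)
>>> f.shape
(17, 31)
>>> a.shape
(17, 17)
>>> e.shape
(31, 31)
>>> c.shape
(31, 31)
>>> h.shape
(37, 31)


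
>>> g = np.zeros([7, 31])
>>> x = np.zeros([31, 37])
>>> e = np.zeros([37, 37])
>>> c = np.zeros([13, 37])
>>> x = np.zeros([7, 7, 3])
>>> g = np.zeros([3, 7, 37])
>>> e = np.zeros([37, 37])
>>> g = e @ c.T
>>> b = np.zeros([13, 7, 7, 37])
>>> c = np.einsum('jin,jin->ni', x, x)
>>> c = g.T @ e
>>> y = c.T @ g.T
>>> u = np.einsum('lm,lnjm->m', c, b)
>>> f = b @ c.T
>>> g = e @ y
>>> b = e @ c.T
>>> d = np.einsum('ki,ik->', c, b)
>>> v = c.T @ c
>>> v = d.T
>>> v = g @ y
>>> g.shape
(37, 37)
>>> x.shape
(7, 7, 3)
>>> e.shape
(37, 37)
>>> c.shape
(13, 37)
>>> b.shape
(37, 13)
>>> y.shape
(37, 37)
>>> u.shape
(37,)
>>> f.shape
(13, 7, 7, 13)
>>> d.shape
()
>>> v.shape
(37, 37)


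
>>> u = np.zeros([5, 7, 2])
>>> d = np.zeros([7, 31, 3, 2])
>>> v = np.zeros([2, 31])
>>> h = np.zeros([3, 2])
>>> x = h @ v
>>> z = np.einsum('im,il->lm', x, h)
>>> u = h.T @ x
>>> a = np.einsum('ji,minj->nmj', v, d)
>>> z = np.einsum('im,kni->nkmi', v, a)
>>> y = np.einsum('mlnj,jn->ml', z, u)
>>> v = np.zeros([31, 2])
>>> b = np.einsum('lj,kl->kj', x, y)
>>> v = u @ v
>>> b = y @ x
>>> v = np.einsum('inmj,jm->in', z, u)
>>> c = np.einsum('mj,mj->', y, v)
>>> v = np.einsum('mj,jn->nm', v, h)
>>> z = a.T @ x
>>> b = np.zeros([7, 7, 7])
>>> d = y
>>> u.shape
(2, 31)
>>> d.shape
(7, 3)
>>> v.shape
(2, 7)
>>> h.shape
(3, 2)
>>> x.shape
(3, 31)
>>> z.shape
(2, 7, 31)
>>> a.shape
(3, 7, 2)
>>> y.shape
(7, 3)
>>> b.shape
(7, 7, 7)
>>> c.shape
()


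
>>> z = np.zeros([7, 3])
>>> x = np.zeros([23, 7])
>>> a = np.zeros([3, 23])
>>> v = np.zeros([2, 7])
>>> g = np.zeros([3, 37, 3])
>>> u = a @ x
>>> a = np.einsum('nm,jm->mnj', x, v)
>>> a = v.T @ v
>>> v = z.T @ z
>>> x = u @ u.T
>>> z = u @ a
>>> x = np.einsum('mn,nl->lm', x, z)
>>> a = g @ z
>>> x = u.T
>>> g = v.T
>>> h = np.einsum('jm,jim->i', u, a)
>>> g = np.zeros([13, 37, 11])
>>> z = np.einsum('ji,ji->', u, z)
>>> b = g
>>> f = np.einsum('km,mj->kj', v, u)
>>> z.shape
()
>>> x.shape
(7, 3)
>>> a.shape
(3, 37, 7)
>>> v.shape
(3, 3)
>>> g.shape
(13, 37, 11)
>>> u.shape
(3, 7)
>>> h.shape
(37,)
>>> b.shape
(13, 37, 11)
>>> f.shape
(3, 7)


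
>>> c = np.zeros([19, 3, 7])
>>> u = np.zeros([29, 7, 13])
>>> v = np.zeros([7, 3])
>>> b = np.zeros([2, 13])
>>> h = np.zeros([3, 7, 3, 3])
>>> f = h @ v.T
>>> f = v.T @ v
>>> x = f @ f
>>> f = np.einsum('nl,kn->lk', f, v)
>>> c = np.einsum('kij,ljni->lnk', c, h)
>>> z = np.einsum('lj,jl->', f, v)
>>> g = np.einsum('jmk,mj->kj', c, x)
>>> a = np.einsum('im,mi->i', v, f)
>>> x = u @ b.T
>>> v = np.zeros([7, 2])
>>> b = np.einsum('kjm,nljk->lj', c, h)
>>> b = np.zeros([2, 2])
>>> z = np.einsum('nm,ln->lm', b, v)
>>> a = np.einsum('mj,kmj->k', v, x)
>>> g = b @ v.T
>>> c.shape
(3, 3, 19)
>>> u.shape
(29, 7, 13)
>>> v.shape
(7, 2)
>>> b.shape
(2, 2)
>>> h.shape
(3, 7, 3, 3)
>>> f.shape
(3, 7)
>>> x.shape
(29, 7, 2)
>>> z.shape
(7, 2)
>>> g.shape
(2, 7)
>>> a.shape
(29,)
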